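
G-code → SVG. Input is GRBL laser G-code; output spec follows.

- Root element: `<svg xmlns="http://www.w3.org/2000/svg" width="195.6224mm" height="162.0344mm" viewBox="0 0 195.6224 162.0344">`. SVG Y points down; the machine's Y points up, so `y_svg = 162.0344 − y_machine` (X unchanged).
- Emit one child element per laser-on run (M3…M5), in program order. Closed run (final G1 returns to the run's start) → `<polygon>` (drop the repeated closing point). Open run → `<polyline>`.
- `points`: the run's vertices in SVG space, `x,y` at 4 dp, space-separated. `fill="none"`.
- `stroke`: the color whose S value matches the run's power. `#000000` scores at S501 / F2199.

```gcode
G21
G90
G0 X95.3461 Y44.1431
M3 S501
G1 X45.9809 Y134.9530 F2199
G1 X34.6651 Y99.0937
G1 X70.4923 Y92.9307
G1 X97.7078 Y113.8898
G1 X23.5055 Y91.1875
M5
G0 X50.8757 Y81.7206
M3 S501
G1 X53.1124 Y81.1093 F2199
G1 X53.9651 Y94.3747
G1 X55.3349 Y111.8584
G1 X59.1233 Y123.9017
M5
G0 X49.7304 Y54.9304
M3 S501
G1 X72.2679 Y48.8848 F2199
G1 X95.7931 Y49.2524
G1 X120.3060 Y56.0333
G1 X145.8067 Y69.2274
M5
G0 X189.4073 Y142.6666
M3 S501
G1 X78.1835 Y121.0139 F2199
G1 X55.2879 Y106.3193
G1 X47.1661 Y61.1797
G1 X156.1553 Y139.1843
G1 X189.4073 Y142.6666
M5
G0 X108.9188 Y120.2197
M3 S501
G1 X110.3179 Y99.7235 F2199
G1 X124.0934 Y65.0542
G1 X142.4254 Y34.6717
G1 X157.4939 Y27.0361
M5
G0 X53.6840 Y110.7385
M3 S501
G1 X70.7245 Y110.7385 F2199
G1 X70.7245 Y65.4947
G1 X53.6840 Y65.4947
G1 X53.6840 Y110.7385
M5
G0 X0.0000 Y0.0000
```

<svg xmlns="http://www.w3.org/2000/svg" width="195.6224mm" height="162.0344mm" viewBox="0 0 195.6224 162.0344">
  <polyline points="95.3461,117.8913 45.9809,27.0814 34.6651,62.9407 70.4923,69.1037 97.7078,48.1446 23.5055,70.8469" fill="none" stroke="#000000"/>
  <polyline points="50.8757,80.3138 53.1124,80.9251 53.9651,67.6597 55.3349,50.1760 59.1233,38.1327" fill="none" stroke="#000000"/>
  <polyline points="49.7304,107.1040 72.2679,113.1496 95.7931,112.7820 120.3060,106.0011 145.8067,92.8070" fill="none" stroke="#000000"/>
  <polygon points="189.4073,19.3678 78.1835,41.0205 55.2879,55.7151 47.1661,100.8547 156.1553,22.8501" fill="none" stroke="#000000"/>
  <polyline points="108.9188,41.8147 110.3179,62.3109 124.0934,96.9802 142.4254,127.3627 157.4939,134.9983" fill="none" stroke="#000000"/>
  <polygon points="53.6840,51.2959 70.7245,51.2959 70.7245,96.5397 53.6840,96.5397" fill="none" stroke="#000000"/>
</svg>

y_svg = 162.0344 − y_m. Every run uses S501, so all elements get stroke `#000000` (score).

[1] open run; points: 95.3461,117.8913 45.9809,27.0814 34.6651,62.9407 70.4923,69.1037 97.7078,48.1446 23.5055,70.8469

[2] open run; points: 50.8757,80.3138 53.1124,80.9251 53.9651,67.6597 55.3349,50.1760 59.1233,38.1327

[3] open run; points: 49.7304,107.1040 72.2679,113.1496 95.7931,112.7820 120.3060,106.0011 145.8067,92.8070

[4] closed run; points: 189.4073,19.3678 78.1835,41.0205 55.2879,55.7151 47.1661,100.8547 156.1553,22.8501

[5] open run; points: 108.9188,41.8147 110.3179,62.3109 124.0934,96.9802 142.4254,127.3627 157.4939,134.9983

[6] closed run; points: 53.6840,51.2959 70.7245,51.2959 70.7245,96.5397 53.6840,96.5397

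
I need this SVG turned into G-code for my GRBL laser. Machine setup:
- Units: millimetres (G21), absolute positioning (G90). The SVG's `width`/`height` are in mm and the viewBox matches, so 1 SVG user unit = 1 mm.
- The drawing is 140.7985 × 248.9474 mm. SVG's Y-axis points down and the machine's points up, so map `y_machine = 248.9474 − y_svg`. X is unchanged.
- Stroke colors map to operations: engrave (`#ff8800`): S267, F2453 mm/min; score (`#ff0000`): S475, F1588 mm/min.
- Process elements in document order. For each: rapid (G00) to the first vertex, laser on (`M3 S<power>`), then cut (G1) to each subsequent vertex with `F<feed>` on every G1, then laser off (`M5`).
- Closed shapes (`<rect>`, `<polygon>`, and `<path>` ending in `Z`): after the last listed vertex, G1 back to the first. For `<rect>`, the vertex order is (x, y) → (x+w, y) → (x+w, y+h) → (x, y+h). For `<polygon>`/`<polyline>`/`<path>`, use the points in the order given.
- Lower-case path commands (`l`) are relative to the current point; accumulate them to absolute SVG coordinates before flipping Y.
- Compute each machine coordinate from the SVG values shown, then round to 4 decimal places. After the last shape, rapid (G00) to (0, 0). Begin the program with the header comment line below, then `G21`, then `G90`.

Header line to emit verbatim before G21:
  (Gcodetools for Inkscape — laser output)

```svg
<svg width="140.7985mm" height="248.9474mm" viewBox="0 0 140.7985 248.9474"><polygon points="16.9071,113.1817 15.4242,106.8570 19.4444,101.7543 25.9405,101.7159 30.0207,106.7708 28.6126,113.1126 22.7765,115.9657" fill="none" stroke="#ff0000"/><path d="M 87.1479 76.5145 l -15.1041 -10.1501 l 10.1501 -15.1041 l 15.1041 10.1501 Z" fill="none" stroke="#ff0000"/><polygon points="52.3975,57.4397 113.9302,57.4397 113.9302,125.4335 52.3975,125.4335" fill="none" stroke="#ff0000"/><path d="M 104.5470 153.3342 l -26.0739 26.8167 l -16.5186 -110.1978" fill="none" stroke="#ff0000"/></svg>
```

1 u = 1 mm; y_m = 248.9474 − y.

[1] `<polygon>` regular polygon, #ff0000→score S475 F1588: (16.9071,135.7657) → (15.4242,142.0904) → (19.4444,147.1931) → (25.9405,147.2315) → (30.0207,142.1766) → (28.6126,135.8348) → (22.7765,132.9817) → (16.9071,135.7657) (closed)

[2] `<path>` regular polygon, #ff0000→score S475 F1588: (87.1479,172.4329) → (72.0438,182.5830) → (82.1939,197.6871) → (97.2980,187.5370) → (87.1479,172.4329) (closed)

[3] `<polygon>` rectangle, #ff0000→score S475 F1588: (52.3975,191.5077) → (113.9302,191.5077) → (113.9302,123.5139) → (52.3975,123.5139) → (52.3975,191.5077) (closed)

[4] `<path>` open polyline, #ff0000→score S475 F1588: (104.5470,95.6132) → (78.4731,68.7965) → (61.9545,178.9943)

(Gcodetools for Inkscape — laser output)
G21
G90
G00 X16.9071 Y135.7657
M3 S475
G1 X15.4242 Y142.0904 F1588
G1 X19.4444 Y147.1931 F1588
G1 X25.9405 Y147.2315 F1588
G1 X30.0207 Y142.1766 F1588
G1 X28.6126 Y135.8348 F1588
G1 X22.7765 Y132.9817 F1588
G1 X16.9071 Y135.7657 F1588
M5
G00 X87.1479 Y172.4329
M3 S475
G1 X72.0438 Y182.5830 F1588
G1 X82.1939 Y197.6871 F1588
G1 X97.2980 Y187.5370 F1588
G1 X87.1479 Y172.4329 F1588
M5
G00 X52.3975 Y191.5077
M3 S475
G1 X113.9302 Y191.5077 F1588
G1 X113.9302 Y123.5139 F1588
G1 X52.3975 Y123.5139 F1588
G1 X52.3975 Y191.5077 F1588
M5
G00 X104.5470 Y95.6132
M3 S475
G1 X78.4731 Y68.7965 F1588
G1 X61.9545 Y178.9943 F1588
M5
G00 X0.0000 Y0.0000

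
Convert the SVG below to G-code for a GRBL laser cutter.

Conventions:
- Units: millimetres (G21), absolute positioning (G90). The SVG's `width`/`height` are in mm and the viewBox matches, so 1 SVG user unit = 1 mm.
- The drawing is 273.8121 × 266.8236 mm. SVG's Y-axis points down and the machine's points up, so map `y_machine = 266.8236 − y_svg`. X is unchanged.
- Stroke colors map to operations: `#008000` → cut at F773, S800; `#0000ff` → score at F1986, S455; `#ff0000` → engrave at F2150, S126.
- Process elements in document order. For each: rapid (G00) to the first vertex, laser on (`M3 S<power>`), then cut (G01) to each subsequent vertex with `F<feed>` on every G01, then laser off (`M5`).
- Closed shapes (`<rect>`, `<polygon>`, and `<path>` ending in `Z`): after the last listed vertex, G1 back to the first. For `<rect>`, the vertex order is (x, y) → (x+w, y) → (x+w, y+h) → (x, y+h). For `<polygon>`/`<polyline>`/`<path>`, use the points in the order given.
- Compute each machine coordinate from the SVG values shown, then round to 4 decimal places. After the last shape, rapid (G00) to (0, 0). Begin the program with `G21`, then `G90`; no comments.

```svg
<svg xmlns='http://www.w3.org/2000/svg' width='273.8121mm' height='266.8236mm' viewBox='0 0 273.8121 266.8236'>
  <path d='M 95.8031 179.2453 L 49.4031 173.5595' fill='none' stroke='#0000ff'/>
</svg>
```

Since the viewBox matches the mm dimensions, user units are millimetres directly. The only transform is the Y-flip y_m = 266.8236 − y_svg.

Shape 1 is a line segment drawn with `<path>`. Its stroke #0000ff means score at S455, F1986. After flipping Y the toolpath is (95.8031,87.5783) → (49.4031,93.2641).

G21
G90
G00 X95.8031 Y87.5783
M3 S455
G01 X49.4031 Y93.2641 F1986
M5
G00 X0.0000 Y0.0000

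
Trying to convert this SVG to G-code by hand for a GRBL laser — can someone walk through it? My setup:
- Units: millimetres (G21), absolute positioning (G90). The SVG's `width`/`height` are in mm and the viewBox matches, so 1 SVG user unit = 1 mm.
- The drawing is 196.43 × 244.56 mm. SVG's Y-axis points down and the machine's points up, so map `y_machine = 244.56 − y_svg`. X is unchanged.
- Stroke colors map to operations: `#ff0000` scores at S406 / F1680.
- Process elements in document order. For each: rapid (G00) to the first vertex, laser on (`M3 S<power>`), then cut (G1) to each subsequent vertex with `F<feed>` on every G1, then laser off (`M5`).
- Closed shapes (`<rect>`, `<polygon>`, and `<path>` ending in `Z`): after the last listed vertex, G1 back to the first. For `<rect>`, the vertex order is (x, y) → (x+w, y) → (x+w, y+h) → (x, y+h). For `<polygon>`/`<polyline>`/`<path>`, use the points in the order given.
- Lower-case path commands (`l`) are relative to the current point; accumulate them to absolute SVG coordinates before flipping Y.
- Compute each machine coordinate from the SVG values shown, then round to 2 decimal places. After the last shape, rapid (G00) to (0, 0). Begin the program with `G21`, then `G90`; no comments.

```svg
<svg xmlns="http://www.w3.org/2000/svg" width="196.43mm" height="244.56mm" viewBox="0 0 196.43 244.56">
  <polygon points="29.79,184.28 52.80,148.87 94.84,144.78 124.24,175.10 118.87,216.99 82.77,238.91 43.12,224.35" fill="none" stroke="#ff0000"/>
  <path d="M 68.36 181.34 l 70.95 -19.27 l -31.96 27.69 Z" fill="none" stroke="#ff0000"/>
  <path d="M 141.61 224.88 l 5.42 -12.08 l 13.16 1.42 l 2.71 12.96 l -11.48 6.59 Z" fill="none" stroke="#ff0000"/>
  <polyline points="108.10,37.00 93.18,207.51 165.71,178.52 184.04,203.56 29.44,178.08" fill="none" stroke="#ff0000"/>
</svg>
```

1 u = 1 mm; y_m = 244.56 − y.

[1] `<polygon>` regular polygon, #ff0000→score S406 F1680: (29.79,60.28) → (52.80,95.69) → (94.84,99.78) → (124.24,69.46) → (118.87,27.57) → (82.77,5.65) → (43.12,20.21) → (29.79,60.28) (closed)

[2] `<path>` closed polygon, #ff0000→score S406 F1680: (68.36,63.22) → (139.31,82.49) → (107.35,54.80) → (68.36,63.22) (closed)

[3] `<path>` regular polygon, #ff0000→score S406 F1680: (141.61,19.68) → (147.03,31.76) → (160.19,30.34) → (162.90,17.38) → (151.42,10.79) → (141.61,19.68) (closed)

[4] `<polyline>` open polyline, #ff0000→score S406 F1680: (108.10,207.56) → (93.18,37.05) → (165.71,66.04) → (184.04,41.00) → (29.44,66.48)

G21
G90
G00 X29.79 Y60.28
M3 S406
G1 X52.80 Y95.69 F1680
G1 X94.84 Y99.78 F1680
G1 X124.24 Y69.46 F1680
G1 X118.87 Y27.57 F1680
G1 X82.77 Y5.65 F1680
G1 X43.12 Y20.21 F1680
G1 X29.79 Y60.28 F1680
M5
G00 X68.36 Y63.22
M3 S406
G1 X139.31 Y82.49 F1680
G1 X107.35 Y54.80 F1680
G1 X68.36 Y63.22 F1680
M5
G00 X141.61 Y19.68
M3 S406
G1 X147.03 Y31.76 F1680
G1 X160.19 Y30.34 F1680
G1 X162.90 Y17.38 F1680
G1 X151.42 Y10.79 F1680
G1 X141.61 Y19.68 F1680
M5
G00 X108.10 Y207.56
M3 S406
G1 X93.18 Y37.05 F1680
G1 X165.71 Y66.04 F1680
G1 X184.04 Y41.00 F1680
G1 X29.44 Y66.48 F1680
M5
G00 X0.00 Y0.00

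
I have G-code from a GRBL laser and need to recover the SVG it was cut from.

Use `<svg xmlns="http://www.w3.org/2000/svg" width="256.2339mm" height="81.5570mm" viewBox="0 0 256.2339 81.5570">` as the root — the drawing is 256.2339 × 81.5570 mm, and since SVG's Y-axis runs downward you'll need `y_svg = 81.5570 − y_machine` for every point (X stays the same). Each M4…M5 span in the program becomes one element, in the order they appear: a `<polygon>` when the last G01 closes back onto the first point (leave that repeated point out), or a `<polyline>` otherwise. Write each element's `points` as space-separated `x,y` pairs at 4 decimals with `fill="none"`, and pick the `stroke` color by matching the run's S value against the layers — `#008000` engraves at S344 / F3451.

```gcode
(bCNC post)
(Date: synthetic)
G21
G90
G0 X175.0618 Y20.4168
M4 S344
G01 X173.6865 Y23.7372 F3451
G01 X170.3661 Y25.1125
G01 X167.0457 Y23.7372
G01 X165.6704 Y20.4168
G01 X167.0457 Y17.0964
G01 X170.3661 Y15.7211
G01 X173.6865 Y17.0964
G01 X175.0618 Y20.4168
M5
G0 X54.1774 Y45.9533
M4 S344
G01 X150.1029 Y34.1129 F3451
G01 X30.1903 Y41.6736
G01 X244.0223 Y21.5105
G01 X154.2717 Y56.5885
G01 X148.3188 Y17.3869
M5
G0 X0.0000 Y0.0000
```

Each laser-on run becomes one SVG element. Flip Y back into SVG space with y_svg = 81.5570 − y_machine. Every run uses S344, so all elements get stroke `#008000` (engrave).

Run 1: The run returns to its start, so emit a `<polygon>` with points (Y-flipped): 175.0618,61.1402 173.6865,57.8198 170.3661,56.4445 167.0457,57.8198 165.6704,61.1402 167.0457,64.4606 170.3661,65.8359 173.6865,64.4606.

Run 2: The run is open, so emit a `<polyline>` with points (Y-flipped): 54.1774,35.6037 150.1029,47.4441 30.1903,39.8834 244.0223,60.0465 154.2717,24.9685 148.3188,64.1701.

<svg xmlns="http://www.w3.org/2000/svg" width="256.2339mm" height="81.5570mm" viewBox="0 0 256.2339 81.5570">
  <polygon points="175.0618,61.1402 173.6865,57.8198 170.3661,56.4445 167.0457,57.8198 165.6704,61.1402 167.0457,64.4606 170.3661,65.8359 173.6865,64.4606" fill="none" stroke="#008000"/>
  <polyline points="54.1774,35.6037 150.1029,47.4441 30.1903,39.8834 244.0223,60.0465 154.2717,24.9685 148.3188,64.1701" fill="none" stroke="#008000"/>
</svg>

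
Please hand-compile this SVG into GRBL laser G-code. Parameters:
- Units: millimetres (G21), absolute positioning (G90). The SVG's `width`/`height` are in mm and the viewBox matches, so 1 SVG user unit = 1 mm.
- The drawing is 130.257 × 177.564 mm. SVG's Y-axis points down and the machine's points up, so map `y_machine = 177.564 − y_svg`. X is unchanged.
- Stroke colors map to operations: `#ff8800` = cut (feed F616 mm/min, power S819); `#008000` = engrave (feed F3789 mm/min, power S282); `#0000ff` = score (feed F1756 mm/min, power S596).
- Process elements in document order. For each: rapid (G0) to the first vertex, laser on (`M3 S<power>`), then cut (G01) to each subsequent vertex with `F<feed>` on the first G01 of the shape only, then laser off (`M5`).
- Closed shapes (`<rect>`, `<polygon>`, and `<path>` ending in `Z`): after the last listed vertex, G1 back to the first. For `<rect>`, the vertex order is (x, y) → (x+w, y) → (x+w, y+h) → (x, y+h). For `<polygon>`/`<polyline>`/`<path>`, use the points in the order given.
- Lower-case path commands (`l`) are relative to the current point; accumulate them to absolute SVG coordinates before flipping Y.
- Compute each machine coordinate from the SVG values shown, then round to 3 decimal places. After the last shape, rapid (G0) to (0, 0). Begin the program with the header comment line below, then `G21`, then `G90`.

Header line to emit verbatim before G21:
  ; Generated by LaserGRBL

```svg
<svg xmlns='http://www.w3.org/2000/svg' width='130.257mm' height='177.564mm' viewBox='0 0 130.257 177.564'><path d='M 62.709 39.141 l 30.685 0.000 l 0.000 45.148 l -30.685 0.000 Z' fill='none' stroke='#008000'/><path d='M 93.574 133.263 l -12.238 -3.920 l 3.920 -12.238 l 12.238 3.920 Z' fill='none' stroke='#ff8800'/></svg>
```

Since the viewBox matches the mm dimensions, user units are millimetres directly. The only transform is the Y-flip y_m = 177.564 − y_svg.

Shape 1 is a rectangle drawn with `<path>`. Its stroke #008000 means engrave at S282, F3789. After flipping Y the toolpath is (62.709,138.423) → (93.394,138.423) → (93.394,93.275) → (62.709,93.275) → (62.709,138.423), returning to the start.

Shape 2 is a regular polygon drawn with `<path>`. Its stroke #ff8800 means cut at S819, F616. After flipping Y the toolpath is (93.574,44.301) → (81.336,48.221) → (85.256,60.459) → (97.494,56.539) → (93.574,44.301), returning to the start.

; Generated by LaserGRBL
G21
G90
G0 X62.709 Y138.423
M3 S282
G01 X93.394 Y138.423 F3789
G01 X93.394 Y93.275
G01 X62.709 Y93.275
G01 X62.709 Y138.423
M5
G0 X93.574 Y44.301
M3 S819
G01 X81.336 Y48.221 F616
G01 X85.256 Y60.459
G01 X97.494 Y56.539
G01 X93.574 Y44.301
M5
G0 X0.000 Y0.000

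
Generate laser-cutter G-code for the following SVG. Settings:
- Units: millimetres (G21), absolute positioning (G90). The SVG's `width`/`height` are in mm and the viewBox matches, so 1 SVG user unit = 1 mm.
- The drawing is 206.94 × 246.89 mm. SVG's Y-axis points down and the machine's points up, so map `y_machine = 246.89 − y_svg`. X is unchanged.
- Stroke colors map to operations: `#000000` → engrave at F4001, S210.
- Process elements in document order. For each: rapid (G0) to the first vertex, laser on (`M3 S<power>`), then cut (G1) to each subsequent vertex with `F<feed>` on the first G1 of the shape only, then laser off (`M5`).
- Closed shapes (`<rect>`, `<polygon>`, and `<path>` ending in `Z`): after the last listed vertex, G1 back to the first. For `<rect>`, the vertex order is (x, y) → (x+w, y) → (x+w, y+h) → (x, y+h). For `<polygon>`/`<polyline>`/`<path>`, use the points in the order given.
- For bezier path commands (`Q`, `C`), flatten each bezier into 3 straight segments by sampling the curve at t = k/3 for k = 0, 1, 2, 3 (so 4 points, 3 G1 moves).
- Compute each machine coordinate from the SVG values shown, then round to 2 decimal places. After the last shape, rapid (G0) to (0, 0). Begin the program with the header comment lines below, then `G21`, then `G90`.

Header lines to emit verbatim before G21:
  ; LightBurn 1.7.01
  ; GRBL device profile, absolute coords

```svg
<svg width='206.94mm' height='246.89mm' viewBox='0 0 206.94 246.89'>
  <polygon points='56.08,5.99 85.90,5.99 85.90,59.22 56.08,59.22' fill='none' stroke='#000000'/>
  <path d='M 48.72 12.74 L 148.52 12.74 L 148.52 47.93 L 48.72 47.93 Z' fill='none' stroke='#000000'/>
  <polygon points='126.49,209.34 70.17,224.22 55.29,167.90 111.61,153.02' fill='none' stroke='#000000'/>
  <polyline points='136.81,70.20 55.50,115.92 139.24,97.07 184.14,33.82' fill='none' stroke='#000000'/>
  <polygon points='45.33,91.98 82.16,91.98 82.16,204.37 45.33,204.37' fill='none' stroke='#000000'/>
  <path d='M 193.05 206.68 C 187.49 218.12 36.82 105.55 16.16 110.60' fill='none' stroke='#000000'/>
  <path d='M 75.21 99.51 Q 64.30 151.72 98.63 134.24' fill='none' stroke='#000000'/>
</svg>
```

Since the viewBox matches the mm dimensions, user units are millimetres directly. The only transform is the Y-flip y_m = 246.89 − y_svg.

Shape 1 is a rectangle drawn with `<polygon>`. Its stroke #000000 means engrave at S210, F4001. After flipping Y the toolpath is (56.08,240.90) → (85.90,240.90) → (85.90,187.67) → (56.08,187.67) → (56.08,240.90), returning to the start.

Shape 2 is a rectangle drawn with `<path>`. Its stroke #000000 means engrave at S210, F4001. After flipping Y the toolpath is (48.72,234.15) → (148.52,234.15) → (148.52,198.96) → (48.72,198.96) → (48.72,234.15), returning to the start.

Shape 3 is a regular polygon drawn with `<polygon>`. Its stroke #000000 means engrave at S210, F4001. After flipping Y the toolpath is (126.49,37.55) → (70.17,22.67) → (55.29,78.99) → (111.61,93.87) → (126.49,37.55), returning to the start.

Shape 4 is a open polyline drawn with `<polyline>`. Its stroke #000000 means engrave at S210, F4001. After flipping Y the toolpath is (136.81,176.69) → (55.50,130.97) → (139.24,149.82) → (184.14,213.07).

Shape 5 is a rectangle drawn with `<polygon>`. Its stroke #000000 means engrave at S210, F4001. After flipping Y the toolpath is (45.33,154.91) → (82.16,154.91) → (82.16,42.52) → (45.33,42.52) → (45.33,154.91), returning to the start.

Shape 6 is a cubic bezier drawn with `<path>`. Its stroke #000000 means engrave at S210, F4001. After flipping Y the toolpath is (193.05,40.21) → (149.31,61.16) → (69.97,111.08) → (16.16,136.29).

Shape 7 is a quadratic bezier drawn with `<path>`. Its stroke #000000 means engrave at S210, F4001. After flipping Y the toolpath is (75.21,147.38) → (72.96,120.32) → (80.77,108.74) → (98.63,112.65).

; LightBurn 1.7.01
; GRBL device profile, absolute coords
G21
G90
G0 X56.08 Y240.90
M3 S210
G1 X85.90 Y240.90 F4001
G1 X85.90 Y187.67
G1 X56.08 Y187.67
G1 X56.08 Y240.90
M5
G0 X48.72 Y234.15
M3 S210
G1 X148.52 Y234.15 F4001
G1 X148.52 Y198.96
G1 X48.72 Y198.96
G1 X48.72 Y234.15
M5
G0 X126.49 Y37.55
M3 S210
G1 X70.17 Y22.67 F4001
G1 X55.29 Y78.99
G1 X111.61 Y93.87
G1 X126.49 Y37.55
M5
G0 X136.81 Y176.69
M3 S210
G1 X55.50 Y130.97 F4001
G1 X139.24 Y149.82
G1 X184.14 Y213.07
M5
G0 X45.33 Y154.91
M3 S210
G1 X82.16 Y154.91 F4001
G1 X82.16 Y42.52
G1 X45.33 Y42.52
G1 X45.33 Y154.91
M5
G0 X193.05 Y40.21
M3 S210
G1 X149.31 Y61.16 F4001
G1 X69.97 Y111.08
G1 X16.16 Y136.29
M5
G0 X75.21 Y147.38
M3 S210
G1 X72.96 Y120.32 F4001
G1 X80.77 Y108.74
G1 X98.63 Y112.65
M5
G0 X0.00 Y0.00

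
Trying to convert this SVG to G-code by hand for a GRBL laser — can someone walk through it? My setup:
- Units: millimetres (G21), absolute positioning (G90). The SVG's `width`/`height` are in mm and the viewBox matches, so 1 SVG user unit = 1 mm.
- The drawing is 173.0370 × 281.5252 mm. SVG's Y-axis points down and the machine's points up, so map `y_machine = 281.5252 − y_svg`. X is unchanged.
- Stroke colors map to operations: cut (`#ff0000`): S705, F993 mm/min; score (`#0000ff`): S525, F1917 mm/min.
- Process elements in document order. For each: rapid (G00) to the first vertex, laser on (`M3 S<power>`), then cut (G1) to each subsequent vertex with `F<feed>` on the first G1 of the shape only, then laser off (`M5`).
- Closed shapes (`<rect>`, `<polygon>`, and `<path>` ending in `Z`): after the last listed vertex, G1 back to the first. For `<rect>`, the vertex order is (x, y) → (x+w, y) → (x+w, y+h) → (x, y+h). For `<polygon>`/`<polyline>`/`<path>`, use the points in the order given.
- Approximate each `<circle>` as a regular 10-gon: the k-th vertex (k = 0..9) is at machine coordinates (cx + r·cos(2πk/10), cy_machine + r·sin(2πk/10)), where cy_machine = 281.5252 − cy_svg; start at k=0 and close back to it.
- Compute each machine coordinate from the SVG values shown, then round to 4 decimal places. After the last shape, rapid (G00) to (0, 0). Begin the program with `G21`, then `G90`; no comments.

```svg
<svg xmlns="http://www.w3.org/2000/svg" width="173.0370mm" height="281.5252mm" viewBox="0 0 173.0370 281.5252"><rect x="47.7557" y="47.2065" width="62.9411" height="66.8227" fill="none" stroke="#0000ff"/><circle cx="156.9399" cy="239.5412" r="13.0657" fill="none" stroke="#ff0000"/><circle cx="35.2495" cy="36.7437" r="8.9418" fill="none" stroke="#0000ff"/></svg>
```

G21
G90
G00 X47.7557 Y234.3187
M3 S525
G1 X110.6968 Y234.3187 F1917
G1 X110.6968 Y167.4960
G1 X47.7557 Y167.4960
G1 X47.7557 Y234.3187
M5
G00 X170.0056 Y41.9840
M3 S705
G1 X167.5103 Y49.6638 F993
G1 X160.9774 Y54.4102
G1 X152.9024 Y54.4102
G1 X146.3695 Y49.6638
G1 X143.8742 Y41.9840
G1 X146.3695 Y34.3042
G1 X152.9024 Y29.5578
G1 X160.9774 Y29.5578
G1 X167.5103 Y34.3042
G1 X170.0056 Y41.9840
M5
G00 X44.1913 Y244.7815
M3 S525
G1 X42.4836 Y250.0374 F1917
G1 X38.0127 Y253.2857
G1 X32.4863 Y253.2857
G1 X28.0154 Y250.0374
G1 X26.3077 Y244.7815
G1 X28.0154 Y239.5256
G1 X32.4863 Y236.2773
G1 X38.0127 Y236.2773
G1 X42.4836 Y239.5256
G1 X44.1913 Y244.7815
M5
G00 X0.0000 Y0.0000

Since the viewBox matches the mm dimensions, user units are millimetres directly. The only transform is the Y-flip y_m = 281.5252 − y_svg.

Shape 1 is a rectangle drawn with `<rect>`. Its stroke #0000ff means score at S525, F1917. After flipping Y the toolpath is (47.7557,234.3187) → (110.6968,234.3187) → (110.6968,167.4960) → (47.7557,167.4960) → (47.7557,234.3187), returning to the start.

Shape 2 is a circle drawn with `<circle>`. Its stroke #ff0000 means cut at S705, F993. After flipping Y the toolpath is (170.0056,41.9840) → (167.5103,49.6638) → (160.9774,54.4102) → (152.9024,54.4102) → (146.3695,49.6638) → (143.8742,41.9840) → (146.3695,34.3042) → (152.9024,29.5578) → (160.9774,29.5578) → (167.5103,34.3042) → (170.0056,41.9840), returning to the start.

Shape 3 is a circle drawn with `<circle>`. Its stroke #0000ff means score at S525, F1917. After flipping Y the toolpath is (44.1913,244.7815) → (42.4836,250.0374) → (38.0127,253.2857) → (32.4863,253.2857) → (28.0154,250.0374) → (26.3077,244.7815) → (28.0154,239.5256) → (32.4863,236.2773) → (38.0127,236.2773) → (42.4836,239.5256) → (44.1913,244.7815), returning to the start.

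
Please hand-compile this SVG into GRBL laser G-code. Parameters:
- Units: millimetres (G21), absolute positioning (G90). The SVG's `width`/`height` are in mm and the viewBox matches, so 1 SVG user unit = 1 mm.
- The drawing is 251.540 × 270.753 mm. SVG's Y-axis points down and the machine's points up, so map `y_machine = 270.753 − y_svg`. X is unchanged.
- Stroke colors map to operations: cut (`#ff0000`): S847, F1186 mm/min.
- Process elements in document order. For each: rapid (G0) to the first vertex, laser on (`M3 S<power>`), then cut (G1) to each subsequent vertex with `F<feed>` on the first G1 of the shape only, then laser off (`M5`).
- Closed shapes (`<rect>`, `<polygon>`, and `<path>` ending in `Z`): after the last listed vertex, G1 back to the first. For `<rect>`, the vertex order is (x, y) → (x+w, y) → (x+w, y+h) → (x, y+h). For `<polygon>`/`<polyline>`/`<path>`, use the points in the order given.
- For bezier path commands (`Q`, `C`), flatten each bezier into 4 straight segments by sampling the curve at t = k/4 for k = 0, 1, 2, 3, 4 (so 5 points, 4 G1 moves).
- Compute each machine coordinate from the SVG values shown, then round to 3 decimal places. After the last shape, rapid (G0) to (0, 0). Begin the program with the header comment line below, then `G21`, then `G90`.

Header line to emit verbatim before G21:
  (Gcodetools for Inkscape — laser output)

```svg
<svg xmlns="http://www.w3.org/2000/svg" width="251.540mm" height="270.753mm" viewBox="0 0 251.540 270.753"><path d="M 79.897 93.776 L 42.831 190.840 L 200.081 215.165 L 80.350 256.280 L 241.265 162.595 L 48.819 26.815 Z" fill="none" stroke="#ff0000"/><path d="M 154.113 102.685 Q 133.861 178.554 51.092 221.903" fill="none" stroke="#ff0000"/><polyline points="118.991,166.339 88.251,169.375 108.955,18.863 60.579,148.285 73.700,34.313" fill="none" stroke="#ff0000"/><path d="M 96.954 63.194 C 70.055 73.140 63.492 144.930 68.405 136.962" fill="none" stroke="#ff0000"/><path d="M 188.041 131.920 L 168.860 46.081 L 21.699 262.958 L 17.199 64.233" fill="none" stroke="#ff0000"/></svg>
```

1 u = 1 mm; y_m = 270.753 − y.

[1] `<path>` closed polygon, #ff0000→cut S847 F1186: (79.897,176.977) → (42.831,79.913) → (200.081,55.588) → (80.350,14.473) → (241.265,108.158) → (48.819,243.938) → (79.897,176.977) (closed)

[2] `<path>` quadratic bezier, #ff0000→cut S847 F1186: (154.113,168.068) → (140.080,132.166) → (118.232,100.329) → (88.569,72.557) → (51.092,48.850)

[3] `<polyline>` open polyline, #ff0000→cut S847 F1186: (118.991,104.414) → (88.251,101.378) → (108.955,251.890) → (60.579,122.468) → (73.700,236.440)

[4] `<path>` cubic bezier, #ff0000→cut S847 F1186: (96.954,207.559) → (80.454,190.716) → (70.750,163.957) → (67.010,140.557) → (68.405,133.791)

[5] `<path>` open polyline, #ff0000→cut S847 F1186: (188.041,138.833) → (168.860,224.672) → (21.699,7.795) → (17.199,206.520)

(Gcodetools for Inkscape — laser output)
G21
G90
G0 X79.897 Y176.977
M3 S847
G1 X42.831 Y79.913 F1186
G1 X200.081 Y55.588
G1 X80.350 Y14.473
G1 X241.265 Y108.158
G1 X48.819 Y243.938
G1 X79.897 Y176.977
M5
G0 X154.113 Y168.068
M3 S847
G1 X140.080 Y132.166 F1186
G1 X118.232 Y100.329
G1 X88.569 Y72.557
G1 X51.092 Y48.850
M5
G0 X118.991 Y104.414
M3 S847
G1 X88.251 Y101.378 F1186
G1 X108.955 Y251.890
G1 X60.579 Y122.468
G1 X73.700 Y236.440
M5
G0 X96.954 Y207.559
M3 S847
G1 X80.454 Y190.716 F1186
G1 X70.750 Y163.957
G1 X67.010 Y140.557
G1 X68.405 Y133.791
M5
G0 X188.041 Y138.833
M3 S847
G1 X168.860 Y224.672 F1186
G1 X21.699 Y7.795
G1 X17.199 Y206.520
M5
G0 X0.000 Y0.000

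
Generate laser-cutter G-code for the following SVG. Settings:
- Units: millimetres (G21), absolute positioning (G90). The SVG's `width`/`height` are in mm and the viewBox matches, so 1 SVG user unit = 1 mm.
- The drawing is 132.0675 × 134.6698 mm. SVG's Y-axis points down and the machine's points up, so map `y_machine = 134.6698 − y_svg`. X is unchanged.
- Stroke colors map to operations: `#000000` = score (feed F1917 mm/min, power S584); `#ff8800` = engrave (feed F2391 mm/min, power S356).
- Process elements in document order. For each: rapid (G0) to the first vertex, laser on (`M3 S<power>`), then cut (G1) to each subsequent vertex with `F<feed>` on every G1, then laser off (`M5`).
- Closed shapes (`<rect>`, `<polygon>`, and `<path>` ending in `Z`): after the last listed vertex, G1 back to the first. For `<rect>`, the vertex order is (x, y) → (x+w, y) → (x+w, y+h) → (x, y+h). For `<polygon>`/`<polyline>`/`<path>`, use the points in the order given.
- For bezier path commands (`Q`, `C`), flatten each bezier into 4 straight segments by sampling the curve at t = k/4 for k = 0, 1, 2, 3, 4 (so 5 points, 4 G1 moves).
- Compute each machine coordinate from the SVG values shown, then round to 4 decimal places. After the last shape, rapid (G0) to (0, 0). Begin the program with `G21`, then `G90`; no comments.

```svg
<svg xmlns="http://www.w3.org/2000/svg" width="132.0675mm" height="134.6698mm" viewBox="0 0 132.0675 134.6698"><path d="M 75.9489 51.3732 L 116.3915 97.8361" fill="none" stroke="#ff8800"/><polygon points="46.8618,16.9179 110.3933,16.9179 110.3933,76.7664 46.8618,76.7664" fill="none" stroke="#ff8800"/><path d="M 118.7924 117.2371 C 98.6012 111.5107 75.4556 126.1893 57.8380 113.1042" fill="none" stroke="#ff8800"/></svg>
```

Since the viewBox matches the mm dimensions, user units are millimetres directly. The only transform is the Y-flip y_m = 134.6698 − y_svg.

Shape 1 is a line segment drawn with `<path>`. Its stroke #ff8800 means engrave at S356, F2391. After flipping Y the toolpath is (75.9489,83.2966) → (116.3915,36.8337).

Shape 2 is a rectangle drawn with `<polygon>`. Its stroke #ff8800 means engrave at S356, F2391. After flipping Y the toolpath is (46.8618,117.7519) → (110.3933,117.7519) → (110.3933,57.9034) → (46.8618,57.9034) → (46.8618,117.7519), returning to the start.

Shape 3 is a cubic bezier drawn with `<path>`. Its stroke #ff8800 means engrave at S356, F2391. After flipping Y the toolpath is (118.7924,17.4327) → (103.2276,18.6542) → (87.3501,16.7396) → (71.9552,16.2048) → (57.8380,21.5656).

G21
G90
G0 X75.9489 Y83.2966
M3 S356
G1 X116.3915 Y36.8337 F2391
M5
G0 X46.8618 Y117.7519
M3 S356
G1 X110.3933 Y117.7519 F2391
G1 X110.3933 Y57.9034 F2391
G1 X46.8618 Y57.9034 F2391
G1 X46.8618 Y117.7519 F2391
M5
G0 X118.7924 Y17.4327
M3 S356
G1 X103.2276 Y18.6542 F2391
G1 X87.3501 Y16.7396 F2391
G1 X71.9552 Y16.2048 F2391
G1 X57.8380 Y21.5656 F2391
M5
G0 X0.0000 Y0.0000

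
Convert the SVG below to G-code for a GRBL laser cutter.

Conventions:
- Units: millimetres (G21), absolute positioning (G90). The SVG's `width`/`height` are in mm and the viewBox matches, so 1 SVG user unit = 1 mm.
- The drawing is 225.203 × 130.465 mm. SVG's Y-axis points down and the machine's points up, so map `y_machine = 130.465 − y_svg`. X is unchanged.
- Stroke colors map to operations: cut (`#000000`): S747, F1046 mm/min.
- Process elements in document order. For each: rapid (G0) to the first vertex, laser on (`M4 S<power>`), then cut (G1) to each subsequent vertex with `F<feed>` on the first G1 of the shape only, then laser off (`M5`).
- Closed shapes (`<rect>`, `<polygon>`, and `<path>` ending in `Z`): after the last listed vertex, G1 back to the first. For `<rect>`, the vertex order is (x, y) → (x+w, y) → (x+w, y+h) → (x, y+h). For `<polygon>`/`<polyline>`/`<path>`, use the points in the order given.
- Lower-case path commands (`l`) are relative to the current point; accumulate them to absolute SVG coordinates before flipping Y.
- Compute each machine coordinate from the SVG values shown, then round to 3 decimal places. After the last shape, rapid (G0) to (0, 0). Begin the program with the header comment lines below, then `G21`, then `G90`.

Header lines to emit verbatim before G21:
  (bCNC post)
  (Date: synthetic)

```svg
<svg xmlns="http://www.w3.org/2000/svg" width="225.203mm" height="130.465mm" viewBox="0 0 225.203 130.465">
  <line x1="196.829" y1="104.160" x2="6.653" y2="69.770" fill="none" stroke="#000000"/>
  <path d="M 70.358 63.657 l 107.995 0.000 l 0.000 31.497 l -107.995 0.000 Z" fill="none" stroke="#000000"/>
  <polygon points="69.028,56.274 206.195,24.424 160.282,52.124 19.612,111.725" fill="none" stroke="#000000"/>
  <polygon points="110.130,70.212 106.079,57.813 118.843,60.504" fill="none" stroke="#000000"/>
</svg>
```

(bCNC post)
(Date: synthetic)
G21
G90
G0 X196.829 Y26.305
M4 S747
G1 X6.653 Y60.695 F1046
M5
G0 X70.358 Y66.808
M4 S747
G1 X178.353 Y66.808 F1046
G1 X178.353 Y35.311
G1 X70.358 Y35.311
G1 X70.358 Y66.808
M5
G0 X69.028 Y74.191
M4 S747
G1 X206.195 Y106.041 F1046
G1 X160.282 Y78.341
G1 X19.612 Y18.740
G1 X69.028 Y74.191
M5
G0 X110.130 Y60.253
M4 S747
G1 X106.079 Y72.652 F1046
G1 X118.843 Y69.961
G1 X110.130 Y60.253
M5
G0 X0.000 Y0.000

Since the viewBox matches the mm dimensions, user units are millimetres directly. The only transform is the Y-flip y_m = 130.465 − y_svg.

Shape 1 is a line segment drawn with `<line>`. Its stroke #000000 means cut at S747, F1046. After flipping Y the toolpath is (196.829,26.305) → (6.653,60.695).

Shape 2 is a rectangle drawn with `<path>`. Its stroke #000000 means cut at S747, F1046. After flipping Y the toolpath is (70.358,66.808) → (178.353,66.808) → (178.353,35.311) → (70.358,35.311) → (70.358,66.808), returning to the start.

Shape 3 is a closed polygon drawn with `<polygon>`. Its stroke #000000 means cut at S747, F1046. After flipping Y the toolpath is (69.028,74.191) → (206.195,106.041) → (160.282,78.341) → (19.612,18.740) → (69.028,74.191), returning to the start.

Shape 4 is a regular polygon drawn with `<polygon>`. Its stroke #000000 means cut at S747, F1046. After flipping Y the toolpath is (110.130,60.253) → (106.079,72.652) → (118.843,69.961) → (110.130,60.253), returning to the start.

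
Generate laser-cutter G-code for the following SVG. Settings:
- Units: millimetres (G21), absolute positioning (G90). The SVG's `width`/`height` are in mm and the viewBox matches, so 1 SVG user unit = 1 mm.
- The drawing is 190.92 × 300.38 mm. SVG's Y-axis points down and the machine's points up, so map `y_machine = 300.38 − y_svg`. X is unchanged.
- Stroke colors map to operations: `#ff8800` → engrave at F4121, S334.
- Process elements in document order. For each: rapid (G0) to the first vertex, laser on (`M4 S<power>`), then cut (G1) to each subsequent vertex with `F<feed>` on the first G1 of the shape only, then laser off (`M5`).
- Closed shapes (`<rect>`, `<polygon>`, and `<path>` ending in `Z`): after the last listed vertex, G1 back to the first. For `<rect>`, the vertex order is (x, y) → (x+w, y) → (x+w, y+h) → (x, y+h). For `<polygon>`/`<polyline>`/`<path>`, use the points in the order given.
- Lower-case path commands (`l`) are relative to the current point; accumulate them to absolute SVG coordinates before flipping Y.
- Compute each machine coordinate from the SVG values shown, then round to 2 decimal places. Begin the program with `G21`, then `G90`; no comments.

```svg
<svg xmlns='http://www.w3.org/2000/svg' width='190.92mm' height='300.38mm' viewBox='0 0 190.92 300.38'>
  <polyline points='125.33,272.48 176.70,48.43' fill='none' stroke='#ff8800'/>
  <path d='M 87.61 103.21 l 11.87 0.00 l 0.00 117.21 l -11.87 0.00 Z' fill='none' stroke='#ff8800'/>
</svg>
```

Since the viewBox matches the mm dimensions, user units are millimetres directly. The only transform is the Y-flip y_m = 300.38 − y_svg.

Shape 1 is a line segment drawn with `<polyline>`. Its stroke #ff8800 means engrave at S334, F4121. After flipping Y the toolpath is (125.33,27.90) → (176.70,251.95).

Shape 2 is a rectangle drawn with `<path>`. Its stroke #ff8800 means engrave at S334, F4121. After flipping Y the toolpath is (87.61,197.17) → (99.48,197.17) → (99.48,79.96) → (87.61,79.96) → (87.61,197.17), returning to the start.

G21
G90
G0 X125.33 Y27.90
M4 S334
G1 X176.70 Y251.95 F4121
M5
G0 X87.61 Y197.17
M4 S334
G1 X99.48 Y197.17 F4121
G1 X99.48 Y79.96
G1 X87.61 Y79.96
G1 X87.61 Y197.17
M5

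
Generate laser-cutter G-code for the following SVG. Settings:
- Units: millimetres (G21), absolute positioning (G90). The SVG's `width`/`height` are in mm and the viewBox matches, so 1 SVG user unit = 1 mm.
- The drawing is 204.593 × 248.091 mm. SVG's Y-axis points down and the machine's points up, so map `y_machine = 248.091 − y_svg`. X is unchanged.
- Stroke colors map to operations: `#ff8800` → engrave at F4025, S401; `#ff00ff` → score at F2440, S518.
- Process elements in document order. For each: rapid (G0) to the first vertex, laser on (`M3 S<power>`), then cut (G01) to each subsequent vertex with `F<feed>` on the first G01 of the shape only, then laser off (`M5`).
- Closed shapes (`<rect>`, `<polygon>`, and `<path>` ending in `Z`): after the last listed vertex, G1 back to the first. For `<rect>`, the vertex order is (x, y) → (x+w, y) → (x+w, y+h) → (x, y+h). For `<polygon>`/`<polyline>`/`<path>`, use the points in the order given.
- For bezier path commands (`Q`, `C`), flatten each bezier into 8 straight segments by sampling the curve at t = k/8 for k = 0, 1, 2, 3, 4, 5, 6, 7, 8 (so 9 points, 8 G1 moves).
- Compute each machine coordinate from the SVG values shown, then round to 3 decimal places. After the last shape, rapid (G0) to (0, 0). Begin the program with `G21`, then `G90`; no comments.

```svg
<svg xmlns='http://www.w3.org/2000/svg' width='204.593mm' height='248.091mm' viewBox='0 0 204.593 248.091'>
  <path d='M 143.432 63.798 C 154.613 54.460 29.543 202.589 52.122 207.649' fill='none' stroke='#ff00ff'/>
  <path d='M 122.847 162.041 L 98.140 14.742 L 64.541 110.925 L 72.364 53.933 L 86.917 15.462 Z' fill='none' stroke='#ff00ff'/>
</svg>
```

G21
G90
G0 X143.432 Y184.293
M3 S518
G01 X141.793 Y181.000 F2440
G01 X130.707 Y166.467
G01 X113.501 Y144.215
G01 X93.503 Y117.767
G01 X74.039 Y90.643
G01 X58.436 Y66.367
G01 X50.021 Y48.459
G01 X52.122 Y40.442
M5
G0 X122.847 Y86.050
M3 S518
G01 X98.140 Y233.349 F2440
G01 X64.541 Y137.166
G01 X72.364 Y194.158
G01 X86.917 Y232.629
G01 X122.847 Y86.050
M5
G0 X0.000 Y0.000

1 u = 1 mm; y_m = 248.091 − y.

[1] `<path>` cubic bezier, #ff00ff→score S518 F2440: (143.432,184.293) → (141.793,181.000) → (130.707,166.467) → (113.501,144.215) → (93.503,117.767) → (74.039,90.643) → (58.436,66.367) → (50.021,48.459) → (52.122,40.442)

[2] `<path>` closed polygon, #ff00ff→score S518 F2440: (122.847,86.050) → (98.140,233.349) → (64.541,137.166) → (72.364,194.158) → (86.917,232.629) → (122.847,86.050) (closed)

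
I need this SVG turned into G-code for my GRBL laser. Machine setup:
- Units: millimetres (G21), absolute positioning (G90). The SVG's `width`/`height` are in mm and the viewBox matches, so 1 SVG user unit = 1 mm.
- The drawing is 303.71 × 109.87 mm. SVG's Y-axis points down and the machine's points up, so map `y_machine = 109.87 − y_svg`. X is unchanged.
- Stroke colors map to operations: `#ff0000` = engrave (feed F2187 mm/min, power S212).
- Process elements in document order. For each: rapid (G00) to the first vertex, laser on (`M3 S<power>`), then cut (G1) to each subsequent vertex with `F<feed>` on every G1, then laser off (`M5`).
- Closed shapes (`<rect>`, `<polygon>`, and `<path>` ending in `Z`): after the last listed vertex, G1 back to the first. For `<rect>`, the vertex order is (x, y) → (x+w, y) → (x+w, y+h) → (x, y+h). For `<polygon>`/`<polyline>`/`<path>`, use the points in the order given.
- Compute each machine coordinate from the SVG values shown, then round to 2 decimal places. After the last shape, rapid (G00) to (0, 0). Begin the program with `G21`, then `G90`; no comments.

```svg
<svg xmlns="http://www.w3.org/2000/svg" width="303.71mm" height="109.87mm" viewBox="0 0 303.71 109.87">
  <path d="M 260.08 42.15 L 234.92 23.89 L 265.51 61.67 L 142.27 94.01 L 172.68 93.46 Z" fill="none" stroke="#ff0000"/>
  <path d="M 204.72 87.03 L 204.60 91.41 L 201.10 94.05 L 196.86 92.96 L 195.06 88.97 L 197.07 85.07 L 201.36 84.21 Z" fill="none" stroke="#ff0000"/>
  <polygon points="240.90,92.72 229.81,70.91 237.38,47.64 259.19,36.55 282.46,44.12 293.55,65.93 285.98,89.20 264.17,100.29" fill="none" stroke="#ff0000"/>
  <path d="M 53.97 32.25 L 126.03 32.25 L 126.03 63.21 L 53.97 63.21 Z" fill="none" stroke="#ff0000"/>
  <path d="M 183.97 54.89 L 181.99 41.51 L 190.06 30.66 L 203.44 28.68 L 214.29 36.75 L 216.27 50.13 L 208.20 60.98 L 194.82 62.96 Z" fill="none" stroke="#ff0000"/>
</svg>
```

G21
G90
G00 X260.08 Y67.72
M3 S212
G1 X234.92 Y85.98 F2187
G1 X265.51 Y48.20 F2187
G1 X142.27 Y15.86 F2187
G1 X172.68 Y16.41 F2187
G1 X260.08 Y67.72 F2187
M5
G00 X204.72 Y22.84
M3 S212
G1 X204.60 Y18.46 F2187
G1 X201.10 Y15.82 F2187
G1 X196.86 Y16.91 F2187
G1 X195.06 Y20.90 F2187
G1 X197.07 Y24.80 F2187
G1 X201.36 Y25.66 F2187
G1 X204.72 Y22.84 F2187
M5
G00 X240.90 Y17.15
M3 S212
G1 X229.81 Y38.96 F2187
G1 X237.38 Y62.23 F2187
G1 X259.19 Y73.32 F2187
G1 X282.46 Y65.75 F2187
G1 X293.55 Y43.94 F2187
G1 X285.98 Y20.67 F2187
G1 X264.17 Y9.58 F2187
G1 X240.90 Y17.15 F2187
M5
G00 X53.97 Y77.62
M3 S212
G1 X126.03 Y77.62 F2187
G1 X126.03 Y46.66 F2187
G1 X53.97 Y46.66 F2187
G1 X53.97 Y77.62 F2187
M5
G00 X183.97 Y54.98
M3 S212
G1 X181.99 Y68.36 F2187
G1 X190.06 Y79.21 F2187
G1 X203.44 Y81.19 F2187
G1 X214.29 Y73.12 F2187
G1 X216.27 Y59.74 F2187
G1 X208.20 Y48.89 F2187
G1 X194.82 Y46.91 F2187
G1 X183.97 Y54.98 F2187
M5
G00 X0.00 Y0.00

viewBox `0 0 303.71 109.87` with mm width/height → 1 unit = 1 mm. Flip: y_m = 109.87 − y_svg.

**Shape 1** — `<path>` closed polygon, stroke `#ff0000` → engrave (S212, F2187). Machine vertices: (260.08,67.72) → (234.92,85.98) → (265.51,48.20) → (142.27,15.86) → (172.68,16.41) → (260.08,67.72). Closed: final G1 returns to the first vertex.

**Shape 2** — `<path>` regular polygon, stroke `#ff0000` → engrave (S212, F2187). Machine vertices: (204.72,22.84) → (204.60,18.46) → (201.10,15.82) → (196.86,16.91) → (195.06,20.90) → (197.07,24.80) → (201.36,25.66) → (204.72,22.84). Closed: final G1 returns to the first vertex.

**Shape 3** — `<polygon>` regular polygon, stroke `#ff0000` → engrave (S212, F2187). Machine vertices: (240.90,17.15) → (229.81,38.96) → (237.38,62.23) → (259.19,73.32) → (282.46,65.75) → (293.55,43.94) → (285.98,20.67) → (264.17,9.58) → (240.90,17.15). Closed: final G1 returns to the first vertex.

**Shape 4** — `<path>` rectangle, stroke `#ff0000` → engrave (S212, F2187). Machine vertices: (53.97,77.62) → (126.03,77.62) → (126.03,46.66) → (53.97,46.66) → (53.97,77.62). Closed: final G1 returns to the first vertex.

**Shape 5** — `<path>` regular polygon, stroke `#ff0000` → engrave (S212, F2187). Machine vertices: (183.97,54.98) → (181.99,68.36) → (190.06,79.21) → (203.44,81.19) → (214.29,73.12) → (216.27,59.74) → (208.20,48.89) → (194.82,46.91) → (183.97,54.98). Closed: final G1 returns to the first vertex.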